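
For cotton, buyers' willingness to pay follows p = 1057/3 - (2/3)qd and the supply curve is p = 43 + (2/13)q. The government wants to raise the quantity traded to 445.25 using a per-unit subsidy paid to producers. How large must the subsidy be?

At q = 445.25, from the demand curve buyers pay pb = 1057/3 − (2/3)·445.25 = 55.5; from the supply curve sellers need ps = 43 + (2/13)·445.25 = 111.5.
The subsidy must fill the gap: s = ps − pb = 111.5 − 55.5 = 56.

Required subsidy s = 56 per unit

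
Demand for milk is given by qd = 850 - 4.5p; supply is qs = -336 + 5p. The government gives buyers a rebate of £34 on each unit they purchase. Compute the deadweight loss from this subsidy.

Deadweight loss = 26010/19

Pre-subsidy: 850 - 4.5p = -336 + 5p gives p* = 2372/19, q* = 5476/19.
With the rebate, buyers effectively pay pb = ps − 34, where ps is the price sellers receive.
Demand in terms of ps becomes qd = 850 − 4.5(ps − 34) = 1003 - 4.5ps. Setting this equal to supply: 1003 - 4.5ps = -336 + 5ps, so ps = 2678/19.
Buyers pay pb = 2678/19 − 34 = 2032/19; q' = -336 + 5·(2678/19) = 7006/19.
The subsidy expands output by 7006/19 − 5476/19 = 1530/19 past the efficient level; on those units the gap between marginal cost and willingness to pay runs from 0 up to 34.
DWL = ½ × 34 × 1530/19 = 26010/19.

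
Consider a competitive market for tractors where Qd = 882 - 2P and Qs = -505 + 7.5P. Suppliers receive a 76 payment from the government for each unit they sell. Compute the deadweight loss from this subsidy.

Pre-subsidy: 882 - 2P = -505 + 7.5P gives P* = 146, Q* = 590.
With the subsidy, sellers receive Ps = Pb + 76 for each unit, where Pb is the price buyers pay.
Supply in terms of Pb becomes Qs = -505 + 7.5(Pb + 76) = 65 + 7.5Pb. Setting this equal to demand: 882 - 2Pb = 65 + 7.5Pb, so Pb = 86.
Sellers receive Ps = 86 + 76 = 162; Q' = 882 − 2·86 = 710.
The subsidy expands output by 710 − 590 = 120 past the efficient level; on those units the gap between marginal cost and willingness to pay runs from 0 up to 76.
DWL = ½ × 76 × 120 = 4560.

Deadweight loss = 4560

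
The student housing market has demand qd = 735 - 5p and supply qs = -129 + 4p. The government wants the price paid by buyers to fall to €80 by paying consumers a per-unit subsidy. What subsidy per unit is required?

At a buyer price of 80, quantity demanded is 735 − 5·80 = 335.
Sellers supply 335 only when they receive ps with -129 + 4·ps = 335, i.e. ps = 116.
s = ps − pb = 116 − 80 = 36.

Required subsidy s = €36 per unit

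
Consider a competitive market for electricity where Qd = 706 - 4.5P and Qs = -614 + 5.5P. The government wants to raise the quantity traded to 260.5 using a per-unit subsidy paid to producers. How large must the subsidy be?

Required subsidy s = 60 per unit

At Q = 260.5, invert demand for the buyer price: Pb = (706 − 260.5)/4.5 = 99; invert supply for the seller price: Ps = (260.5 − (-614))/5.5 = 159.
The subsidy must fill the gap: s = Ps − Pb = 159 − 99 = 60.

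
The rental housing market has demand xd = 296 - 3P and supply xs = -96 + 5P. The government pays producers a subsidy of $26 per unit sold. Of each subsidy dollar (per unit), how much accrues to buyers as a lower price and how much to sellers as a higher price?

Buyers gain $16.25 per unit; sellers gain $9.75 per unit

Pre-subsidy: 296 - 3P = -96 + 5P gives P* = 49, x* = 149.
With the subsidy, sellers receive Ps = Pb + 26 for each unit, where Pb is the price buyers pay.
Supply in terms of Pb becomes xs = -96 + 5(Pb + 26) = 34 + 5Pb. Setting this equal to demand: 296 - 3Pb = 34 + 5Pb, so Pb = 32.75.
Sellers receive Ps = 32.75 + 26 = 58.75; x' = 296 − 3·32.75 = 197.75.
Buyers' price falls by P* − Pb = 49 − 32.75 = 16.25; sellers' price rises by Ps − P* = 58.75 − 49 = 9.75.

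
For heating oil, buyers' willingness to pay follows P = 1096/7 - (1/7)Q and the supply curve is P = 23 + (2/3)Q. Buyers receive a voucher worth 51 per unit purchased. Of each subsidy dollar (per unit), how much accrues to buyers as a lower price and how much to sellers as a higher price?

Pre-subsidy: 1096/7 - (1/7)Q = 23 + (2/3)Q gives Q* = 165 and P* = 133.
With the rebate, buyers effectively pay Pb = Ps − 51, where Ps is the price sellers receive.
On the curves, Pb = 1096/7 - (1/7)Q and Ps = 23 + (2/3)Q; the wedge Ps − Pb = 51 gives 23 + (2/3)Q − (1096/7 - (1/7)Q) = 51, so Q' = 228.
Then Pb = 1096/7 − (1/7)·228 = 124 and Ps = 23 + (2/3)·228 = 175.
Buyers' price falls by P* − Pb = 133 − 124 = 9; sellers' price rises by Ps − P* = 175 − 133 = 42.

Buyers gain 9 per unit; sellers gain 42 per unit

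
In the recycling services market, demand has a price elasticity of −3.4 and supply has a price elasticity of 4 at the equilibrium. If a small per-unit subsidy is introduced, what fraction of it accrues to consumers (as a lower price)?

For a small subsidy around the equilibrium, the benefit split depends on the relative slopes, which at a point are proportional to the elasticities.
Buyer share = εs/(εs + |εd|) = 4/(4 + 3.4) = 20/37; seller share = |εd|/(εs + |εd|) = 17/37.

Consumer share = 20/37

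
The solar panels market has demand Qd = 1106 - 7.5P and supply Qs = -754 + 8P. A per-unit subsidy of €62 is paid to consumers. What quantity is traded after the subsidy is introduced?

Pre-subsidy: 1106 - 7.5P = -754 + 8P gives P* = 120, Q* = 206.
With the rebate, buyers effectively pay Pb = Ps − 62, where Ps is the price sellers receive.
Demand in terms of Ps becomes Qd = 1106 − 7.5(Ps − 62) = 1571 - 7.5Ps. Setting this equal to supply: 1571 - 7.5Ps = -754 + 8Ps, so Ps = 150.
Buyers pay Pb = 150 − 62 = 88; Q' = -754 + 8·150 = 446.

Q' = 446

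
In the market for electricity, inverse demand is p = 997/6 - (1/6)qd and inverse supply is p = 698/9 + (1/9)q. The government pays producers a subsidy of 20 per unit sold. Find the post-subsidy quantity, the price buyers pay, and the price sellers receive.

Pre-subsidy: 997/6 - (1/6)q = 698/9 + (1/9)q gives q* = 319 and p* = 113.
With the subsidy, sellers receive ps = pb + 20 for each unit, where pb is the price buyers pay.
On the curves, pb = 997/6 - (1/6)q and ps = 698/9 + (1/9)q; the wedge ps − pb = 20 gives 698/9 + (1/9)q − (997/6 - (1/6)q) = 20, so q' = 391.
Then pb = 997/6 − (1/6)·391 = 101 and ps = 698/9 + (1/9)·391 = 121.

q' = 391; buyers pay 101; sellers receive 121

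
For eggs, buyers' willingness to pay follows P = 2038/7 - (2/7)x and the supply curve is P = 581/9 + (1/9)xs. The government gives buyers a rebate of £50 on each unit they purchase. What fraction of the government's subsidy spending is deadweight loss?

DWL / government spending = 63/697

Pre-subsidy: 2038/7 - (2/7)x = 581/9 + (1/9)x gives x* = 571 and P* = 128.
With the rebate, buyers effectively pay Pb = Ps − 50, where Ps is the price sellers receive.
On the curves, Pb = 2038/7 - (2/7)x and Ps = 581/9 + (1/9)x; the wedge Ps − Pb = 50 gives 581/9 + (1/9)x − (2038/7 - (2/7)x) = 50, so x' = 697.
Then Pb = 2038/7 − (2/7)·697 = 92 and Ps = 581/9 + (1/9)·697 = 142.
ΔCS = ½(571 + 697)(128 − 92) = 22824; ΔPS = ½(571 + 697)(142 − 128) = 8876.
Government spending = 50 × 697 = 34850.
DWL = ½ × 50 × (697 − 571) = 3150; fraction = 3150 / 34850 = 63/697.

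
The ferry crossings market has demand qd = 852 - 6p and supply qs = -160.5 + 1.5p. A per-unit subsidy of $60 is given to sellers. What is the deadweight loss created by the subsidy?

Pre-subsidy: 852 - 6p = -160.5 + 1.5p gives p* = 135, q* = 42.
With the subsidy, sellers receive ps = pb + 60 for each unit, where pb is the price buyers pay.
Supply in terms of pb becomes qs = -160.5 + 1.5(pb + 60) = -70.5 + 1.5pb. Setting this equal to demand: 852 - 6pb = -70.5 + 1.5pb, so pb = 123.
Sellers receive ps = 123 + 60 = 183; q' = 852 − 6·123 = 114.
The subsidy expands output by 114 − 42 = 72 past the efficient level; on those units the gap between marginal cost and willingness to pay runs from 0 up to 60.
DWL = ½ × 60 × 72 = 2160.

Deadweight loss = $2160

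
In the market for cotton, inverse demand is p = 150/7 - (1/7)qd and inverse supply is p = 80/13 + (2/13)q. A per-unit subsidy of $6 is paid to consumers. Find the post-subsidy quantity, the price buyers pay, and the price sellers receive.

q' = 1936/27; buyers pay 302/27; sellers receive 464/27

Pre-subsidy: 150/7 - (1/7)q = 80/13 + (2/13)q gives q* = 1390/27 and p* = 380/27.
With the rebate, buyers effectively pay pb = ps − 6, where ps is the price sellers receive.
On the curves, pb = 150/7 - (1/7)q and ps = 80/13 + (2/13)q; the wedge ps − pb = 6 gives 80/13 + (2/13)q − (150/7 - (1/7)q) = 6, so q' = 1936/27.
Then pb = 150/7 − (1/7)·(1936/27) = 302/27 and ps = 80/13 + (2/13)·(1936/27) = 464/27.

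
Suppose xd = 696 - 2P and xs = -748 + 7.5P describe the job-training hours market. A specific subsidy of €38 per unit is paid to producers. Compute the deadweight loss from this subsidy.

Deadweight loss = €1140

Pre-subsidy: 696 - 2P = -748 + 7.5P gives P* = 152, x* = 392.
With the subsidy, sellers receive Ps = Pb + 38 for each unit, where Pb is the price buyers pay.
Supply in terms of Pb becomes xs = -748 + 7.5(Pb + 38) = -463 + 7.5Pb. Setting this equal to demand: 696 - 2Pb = -463 + 7.5Pb, so Pb = 122.
Sellers receive Ps = 122 + 38 = 160; x' = 696 − 2·122 = 452.
The subsidy expands output by 452 − 392 = 60 past the efficient level; on those units the gap between marginal cost and willingness to pay runs from 0 up to 38.
DWL = ½ × 38 × 60 = 1140.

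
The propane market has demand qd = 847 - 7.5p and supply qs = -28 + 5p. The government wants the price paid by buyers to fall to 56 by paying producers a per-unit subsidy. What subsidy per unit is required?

At a buyer price of 56, quantity demanded is 847 − 7.5·56 = 427.
Sellers supply 427 only when they receive ps with -28 + 5·ps = 427, i.e. ps = 91.
s = ps − pb = 91 − 56 = 35.

Required subsidy s = 35 per unit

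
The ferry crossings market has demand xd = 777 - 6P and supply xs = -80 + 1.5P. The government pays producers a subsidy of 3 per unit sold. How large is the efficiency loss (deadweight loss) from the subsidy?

Deadweight loss = 5.4

Pre-subsidy: 777 - 6P = -80 + 1.5P gives P* = 1714/15, x* = 91.4.
With the subsidy, sellers receive Ps = Pb + 3 for each unit, where Pb is the price buyers pay.
Supply in terms of Pb becomes xs = -80 + 1.5(Pb + 3) = -75.5 + 1.5Pb. Setting this equal to demand: 777 - 6Pb = -75.5 + 1.5Pb, so Pb = 341/3.
Sellers receive Ps = 341/3 + 3 = 350/3; x' = 777 − 6·(341/3) = 95.
The subsidy expands output by 95 − 91.4 = 3.6 past the efficient level; on those units the gap between marginal cost and willingness to pay runs from 0 up to 3.
DWL = ½ × 3 × 3.6 = 5.4.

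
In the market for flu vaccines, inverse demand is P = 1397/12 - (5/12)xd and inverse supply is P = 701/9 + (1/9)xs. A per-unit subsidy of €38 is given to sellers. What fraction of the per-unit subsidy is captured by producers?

Producer share = 4/19

Pre-subsidy: 1397/12 - (5/12)x = 701/9 + (1/9)x gives x* = 73 and P* = 86.
With the subsidy, sellers receive Ps = Pb + 38 for each unit, where Pb is the price buyers pay.
On the curves, Pb = 1397/12 - (5/12)x and Ps = 701/9 + (1/9)x; the wedge Ps − Pb = 38 gives 701/9 + (1/9)x − (1397/12 - (5/12)x) = 38, so x' = 145.
Then Pb = 1397/12 − (5/12)·145 = 56 and Ps = 701/9 + (1/9)·145 = 94.
Buyers' price falls by P* − Pb = 86 − 56 = 30; sellers' price rises by Ps − P* = 94 − 86 = 8.
So producers capture 8/38 = 4/19 of each unit of subsidy.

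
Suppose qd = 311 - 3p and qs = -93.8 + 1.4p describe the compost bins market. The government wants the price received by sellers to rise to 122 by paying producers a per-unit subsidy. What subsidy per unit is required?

Required subsidy s = 44 per unit

At a seller price of 122, quantity supplied is -93.8 + 1.4·122 = 77.
Buyers absorb 77 only when they pay pb with 311 − 3·pb = 77, i.e. pb = 78.
s = ps − pb = 122 − 78 = 44.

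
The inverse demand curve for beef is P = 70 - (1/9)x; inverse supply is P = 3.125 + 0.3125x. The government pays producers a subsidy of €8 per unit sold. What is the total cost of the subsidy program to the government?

Pre-subsidy: 70 - (1/9)x = 3.125 + 0.3125x gives x* = 9630/61 and P* = 3200/61.
With the subsidy, sellers receive Ps = Pb + 8 for each unit, where Pb is the price buyers pay.
On the curves, Pb = 70 - (1/9)x and Ps = 3.125 + 0.3125x; the wedge Ps − Pb = 8 gives 3.125 + 0.3125x − (70 - (1/9)x) = 8, so x' = 10782/61.
Then Pb = 70 − (1/9)·(10782/61) = 3072/61 and Ps = 3.125 + 0.3125·(10782/61) = 3560/61.
Government outlay = subsidy × quantity = 8 × 10782/61 = 86256/61.

Government cost = 86256/61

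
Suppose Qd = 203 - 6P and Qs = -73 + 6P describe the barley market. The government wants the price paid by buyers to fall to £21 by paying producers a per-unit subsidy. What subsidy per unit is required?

At a buyer price of 21, quantity demanded is 203 − 6·21 = 77.
Sellers supply 77 only when they receive Ps with -73 + 6·Ps = 77, i.e. Ps = 25.
s = Ps − Pb = 25 − 21 = 4.

Required subsidy s = £4 per unit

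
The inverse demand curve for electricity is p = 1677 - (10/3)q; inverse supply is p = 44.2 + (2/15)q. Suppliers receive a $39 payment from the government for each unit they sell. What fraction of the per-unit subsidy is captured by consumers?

Pre-subsidy: 1677 - (10/3)q = 44.2 + (2/15)q gives q* = 471 and p* = 107.
With the subsidy, sellers receive ps = pb + 39 for each unit, where pb is the price buyers pay.
On the curves, pb = 1677 - (10/3)q and ps = 44.2 + (2/15)q; the wedge ps − pb = 39 gives 44.2 + (2/15)q − (1677 - (10/3)q) = 39, so q' = 482.25.
Then pb = 1677 − (10/3)·482.25 = 69.5 and ps = 44.2 + (2/15)·482.25 = 108.5.
Buyers' price falls by p* − pb = 107 − 69.5 = 37.5; sellers' price rises by ps − p* = 108.5 − 107 = 1.5.
So consumers capture 37.5/39 = 25/26 of each unit of subsidy.

Consumer share = 25/26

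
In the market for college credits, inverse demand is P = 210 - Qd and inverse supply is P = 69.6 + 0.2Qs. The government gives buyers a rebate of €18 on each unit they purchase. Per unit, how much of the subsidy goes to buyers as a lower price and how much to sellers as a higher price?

Pre-subsidy: 210 - Q = 69.6 + 0.2Q gives Q* = 117 and P* = 93.
With the rebate, buyers effectively pay Pb = Ps − 18, where Ps is the price sellers receive.
On the curves, Pb = 210 - Q and Ps = 69.6 + 0.2Q; the wedge Ps − Pb = 18 gives 69.6 + 0.2Q − (210 - Q) = 18, so Q' = 132.
Then Pb = 210 − 1·132 = 78 and Ps = 69.6 + 0.2·132 = 96.
Buyers' price falls by P* − Pb = 93 − 78 = 15; sellers' price rises by Ps − P* = 96 − 93 = 3.

Buyers gain €15 per unit; sellers gain €3 per unit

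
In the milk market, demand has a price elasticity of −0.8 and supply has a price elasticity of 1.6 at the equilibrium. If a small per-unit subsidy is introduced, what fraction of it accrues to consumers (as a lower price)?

For a small subsidy around the equilibrium, the benefit split depends on the relative slopes, which at a point are proportional to the elasticities.
Buyer share = εs/(εs + |εd|) = 1.6/(1.6 + 0.8) = 2/3; seller share = |εd|/(εs + |εd|) = 1/3.

Consumer share = 2/3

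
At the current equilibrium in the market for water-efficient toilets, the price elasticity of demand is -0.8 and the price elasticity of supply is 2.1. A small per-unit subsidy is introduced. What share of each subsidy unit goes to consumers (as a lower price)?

For a small subsidy around the equilibrium, the benefit split depends on the relative slopes, which at a point are proportional to the elasticities.
Buyer share = εs/(εs + |εd|) = 2.1/(2.1 + 0.8) = 21/29; seller share = |εd|/(εs + |εd|) = 8/29.

Consumer share = 21/29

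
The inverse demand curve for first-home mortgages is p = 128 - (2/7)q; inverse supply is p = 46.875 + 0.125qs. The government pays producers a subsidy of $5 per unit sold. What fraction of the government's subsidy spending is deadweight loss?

Pre-subsidy: 128 - (2/7)q = 46.875 + 0.125q gives q* = 4543/23 and p* = 1646/23.
With the subsidy, sellers receive ps = pb + 5 for each unit, where pb is the price buyers pay.
On the curves, pb = 128 - (2/7)q and ps = 46.875 + 0.125q; the wedge ps − pb = 5 gives 46.875 + 0.125q − (128 - (2/7)q) = 5, so q' = 4823/23.
Then pb = 128 − (2/7)·(4823/23) = 1566/23 and ps = 46.875 + 0.125·(4823/23) = 1681/23.
ΔCS = ½(4543/23 + 4823/23)(1646/23 − 1566/23) = 374640/529; ΔPS = ½(4543/23 + 4823/23)(1681/23 − 1646/23) = 163905/529.
Government spending = 5 × 4823/23 = 24115/23.
DWL = ½ × 5 × (4823/23 − 4543/23) = 700/23; fraction = (700/23) / (24115/23) = 20/689.

DWL / government spending = 20/689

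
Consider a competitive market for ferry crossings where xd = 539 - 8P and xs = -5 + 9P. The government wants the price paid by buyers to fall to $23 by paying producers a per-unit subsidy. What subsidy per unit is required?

At a buyer price of 23, quantity demanded is 539 − 8·23 = 355.
Sellers supply 355 only when they receive Ps with -5 + 9·Ps = 355, i.e. Ps = 40.
s = Ps − Pb = 40 − 23 = 17.

Required subsidy s = $17 per unit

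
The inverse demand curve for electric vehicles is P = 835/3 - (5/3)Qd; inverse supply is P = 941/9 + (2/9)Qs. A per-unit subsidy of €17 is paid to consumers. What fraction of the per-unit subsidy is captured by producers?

Producer share = 2/17

Pre-subsidy: 835/3 - (5/3)Q = 941/9 + (2/9)Q gives Q* = 92 and P* = 125.
With the rebate, buyers effectively pay Pb = Ps − 17, where Ps is the price sellers receive.
On the curves, Pb = 835/3 - (5/3)Q and Ps = 941/9 + (2/9)Q; the wedge Ps − Pb = 17 gives 941/9 + (2/9)Q − (835/3 - (5/3)Q) = 17, so Q' = 101.
Then Pb = 835/3 − (5/3)·101 = 110 and Ps = 941/9 + (2/9)·101 = 127.
Buyers' price falls by P* − Pb = 125 − 110 = 15; sellers' price rises by Ps − P* = 127 − 125 = 2.
So producers capture 2/17 = 2/17 of each unit of subsidy.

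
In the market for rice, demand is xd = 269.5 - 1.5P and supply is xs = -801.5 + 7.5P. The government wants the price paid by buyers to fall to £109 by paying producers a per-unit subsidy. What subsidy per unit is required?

At a buyer price of 109, quantity demanded is 269.5 − 1.5·109 = 106.
Sellers supply 106 only when they receive Ps with -801.5 + 7.5·Ps = 106, i.e. Ps = 121.
s = Ps − Pb = 121 − 109 = 12.

Required subsidy s = £12 per unit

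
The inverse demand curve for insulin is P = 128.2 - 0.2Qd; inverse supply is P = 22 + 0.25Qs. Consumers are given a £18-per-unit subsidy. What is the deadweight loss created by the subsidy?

Deadweight loss = £360

Pre-subsidy: 128.2 - 0.2Q = 22 + 0.25Q gives Q* = 236 and P* = 81.
With the rebate, buyers effectively pay Pb = Ps − 18, where Ps is the price sellers receive.
On the curves, Pb = 128.2 - 0.2Q and Ps = 22 + 0.25Q; the wedge Ps − Pb = 18 gives 22 + 0.25Q − (128.2 - 0.2Q) = 18, so Q' = 276.
Then Pb = 128.2 − 0.2·276 = 73 and Ps = 22 + 0.25·276 = 91.
The subsidy expands output by 276 − 236 = 40 past the efficient level; on those units the gap between marginal cost and willingness to pay runs from 0 up to 18.
DWL = ½ × 18 × 40 = 360.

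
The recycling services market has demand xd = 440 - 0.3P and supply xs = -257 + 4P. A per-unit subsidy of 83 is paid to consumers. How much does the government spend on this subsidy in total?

Government cost = 1479475/43

Pre-subsidy: 440 - 0.3P = -257 + 4P gives P* = 6970/43, x* = 16829/43.
With the rebate, buyers effectively pay Pb = Ps − 83, where Ps is the price sellers receive.
Demand in terms of Ps becomes xd = 440 − 0.3(Ps − 83) = 464.9 - 0.3Ps. Setting this equal to supply: 464.9 - 0.3Ps = -257 + 4Ps, so Ps = 7219/43.
Buyers pay Pb = 7219/43 − 83 = 3650/43; x' = -257 + 4·(7219/43) = 17825/43.
Government outlay = subsidy × quantity = 83 × 17825/43 = 1479475/43.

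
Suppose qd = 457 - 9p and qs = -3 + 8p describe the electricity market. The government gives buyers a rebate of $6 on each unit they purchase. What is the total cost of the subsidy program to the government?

Pre-subsidy: 457 - 9p = -3 + 8p gives p* = 460/17, q* = 3629/17.
With the rebate, buyers effectively pay pb = ps − 6, where ps is the price sellers receive.
Demand in terms of ps becomes qd = 457 − 9(ps − 6) = 511 - 9ps. Setting this equal to supply: 511 - 9ps = -3 + 8ps, so ps = 514/17.
Buyers pay pb = 514/17 − 6 = 412/17; q' = -3 + 8·(514/17) = 4061/17.
Government outlay = subsidy × quantity = 6 × 4061/17 = 24366/17.

Government cost = 24366/17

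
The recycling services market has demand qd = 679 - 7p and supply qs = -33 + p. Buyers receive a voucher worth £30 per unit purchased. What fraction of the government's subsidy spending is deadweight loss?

DWL / government spending = 15/94

Pre-subsidy: 679 - 7p = -33 + p gives p* = 89, q* = 56.
With the rebate, buyers effectively pay pb = ps − 30, where ps is the price sellers receive.
Demand in terms of ps becomes qd = 679 − 7(ps − 30) = 889 - 7ps. Setting this equal to supply: 889 - 7ps = -33 + ps, so ps = 115.25.
Buyers pay pb = 115.25 − 30 = 85.25; q' = -33 + 1·115.25 = 82.25.
ΔCS = ½(56 + 82.25)(89 − 85.25) = 259.21875; ΔPS = ½(56 + 82.25)(115.25 − 89) = 1814.53125.
Government spending = 30 × 82.25 = 2467.5.
DWL = ½ × 30 × (82.25 − 56) = 393.75; fraction = 393.75 / 2467.5 = 15/94.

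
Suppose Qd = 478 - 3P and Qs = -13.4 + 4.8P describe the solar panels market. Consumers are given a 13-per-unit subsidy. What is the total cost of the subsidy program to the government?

Pre-subsidy: 478 - 3P = -13.4 + 4.8P gives P* = 63, Q* = 289.
With the rebate, buyers effectively pay Pb = Ps − 13, where Ps is the price sellers receive.
Demand in terms of Ps becomes Qd = 478 − 3(Ps − 13) = 517 - 3Ps. Setting this equal to supply: 517 - 3Ps = -13.4 + 4.8Ps, so Ps = 68.
Buyers pay Pb = 68 − 13 = 55; Q' = -13.4 + 4.8·68 = 313.
Government outlay = subsidy × quantity = 13 × 313 = 4069.

Government cost = 4069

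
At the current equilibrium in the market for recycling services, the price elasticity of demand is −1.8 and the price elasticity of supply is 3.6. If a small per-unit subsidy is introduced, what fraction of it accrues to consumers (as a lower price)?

Consumer share = 2/3

For a small subsidy around the equilibrium, the benefit split depends on the relative slopes, which at a point are proportional to the elasticities.
Buyer share = εs/(εs + |εd|) = 3.6/(3.6 + 1.8) = 2/3; seller share = |εd|/(εs + |εd|) = 1/3.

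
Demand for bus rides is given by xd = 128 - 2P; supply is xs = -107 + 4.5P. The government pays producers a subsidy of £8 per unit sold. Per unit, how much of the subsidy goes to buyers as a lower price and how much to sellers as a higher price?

Pre-subsidy: 128 - 2P = -107 + 4.5P gives P* = 470/13, x* = 724/13.
With the subsidy, sellers receive Ps = Pb + 8 for each unit, where Pb is the price buyers pay.
Supply in terms of Pb becomes xs = -107 + 4.5(Pb + 8) = -71 + 4.5Pb. Setting this equal to demand: 128 - 2Pb = -71 + 4.5Pb, so Pb = 398/13.
Sellers receive Ps = 398/13 + 8 = 502/13; x' = 128 − 2·(398/13) = 868/13.
Buyers' price falls by P* − Pb = 470/13 − 398/13 = 72/13; sellers' price rises by Ps − P* = 502/13 − 470/13 = 32/13.

Buyers gain 72/13 per unit; sellers gain 32/13 per unit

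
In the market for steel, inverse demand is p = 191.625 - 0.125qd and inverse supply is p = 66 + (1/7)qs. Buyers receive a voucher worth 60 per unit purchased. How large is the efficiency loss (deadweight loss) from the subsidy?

Deadweight loss = 6720

Pre-subsidy: 191.625 - 0.125q = 66 + (1/7)q gives q* = 469 and p* = 133.
With the rebate, buyers effectively pay pb = ps − 60, where ps is the price sellers receive.
On the curves, pb = 191.625 - 0.125q and ps = 66 + (1/7)q; the wedge ps − pb = 60 gives 66 + (1/7)q − (191.625 - 0.125q) = 60, so q' = 693.
Then pb = 191.625 − 0.125·693 = 105 and ps = 66 + (1/7)·693 = 165.
The subsidy expands output by 693 − 469 = 224 past the efficient level; on those units the gap between marginal cost and willingness to pay runs from 0 up to 60.
DWL = ½ × 60 × 224 = 6720.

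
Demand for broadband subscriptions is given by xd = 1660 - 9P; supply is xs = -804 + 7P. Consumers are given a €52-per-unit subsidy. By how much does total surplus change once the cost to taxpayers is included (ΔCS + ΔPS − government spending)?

Net change in total surplus = -€5323.5

Pre-subsidy: 1660 - 9P = -804 + 7P gives P* = 154, x* = 274.
With the rebate, buyers effectively pay Pb = Ps − 52, where Ps is the price sellers receive.
Demand in terms of Ps becomes xd = 1660 − 9(Ps − 52) = 2128 - 9Ps. Setting this equal to supply: 2128 - 9Ps = -804 + 7Ps, so Ps = 183.25.
Buyers pay Pb = 183.25 − 52 = 131.25; x' = -804 + 7·183.25 = 478.75.
ΔCS = ½(274 + 478.75)(154 − 131.25) = 8562.53125; ΔPS = ½(274 + 478.75)(183.25 − 154) = 11008.96875.
Government spending = 52 × 478.75 = 24895.
Net change = 8562.53125 + 11008.96875 − 24895 = -5323.5. The loss equals the DWL triangle ½·52·204.75.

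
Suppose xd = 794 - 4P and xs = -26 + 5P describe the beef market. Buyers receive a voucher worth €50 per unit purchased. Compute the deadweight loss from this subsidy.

Deadweight loss = 25000/9

Pre-subsidy: 794 - 4P = -26 + 5P gives P* = 820/9, x* = 3866/9.
With the rebate, buyers effectively pay Pb = Ps − 50, where Ps is the price sellers receive.
Demand in terms of Ps becomes xd = 794 − 4(Ps − 50) = 994 - 4Ps. Setting this equal to supply: 994 - 4Ps = -26 + 5Ps, so Ps = 340/3.
Buyers pay Pb = 340/3 − 50 = 190/3; x' = -26 + 5·(340/3) = 1622/3.
The subsidy expands output by 1622/3 − 3866/9 = 1000/9 past the efficient level; on those units the gap between marginal cost and willingness to pay runs from 0 up to 50.
DWL = ½ × 50 × 1000/9 = 25000/9.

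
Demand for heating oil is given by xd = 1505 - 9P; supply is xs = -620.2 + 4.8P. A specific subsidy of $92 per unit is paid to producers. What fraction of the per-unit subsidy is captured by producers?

Pre-subsidy: 1505 - 9P = -620.2 + 4.8P gives P* = 154, x* = 119.
With the subsidy, sellers receive Ps = Pb + 92 for each unit, where Pb is the price buyers pay.
Supply in terms of Pb becomes xs = -620.2 + 4.8(Pb + 92) = -178.6 + 4.8Pb. Setting this equal to demand: 1505 - 9Pb = -178.6 + 4.8Pb, so Pb = 122.
Sellers receive Ps = 122 + 92 = 214; x' = 1505 − 9·122 = 407.
Buyers' price falls by P* − Pb = 154 − 122 = 32; sellers' price rises by Ps − P* = 214 − 154 = 60.
So producers capture 60/92 = 15/23 of each unit of subsidy.

Producer share = 15/23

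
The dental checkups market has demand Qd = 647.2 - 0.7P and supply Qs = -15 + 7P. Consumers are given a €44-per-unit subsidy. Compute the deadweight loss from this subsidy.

Deadweight loss = €616

Pre-subsidy: 647.2 - 0.7P = -15 + 7P gives P* = 86, Q* = 587.
With the rebate, buyers effectively pay Pb = Ps − 44, where Ps is the price sellers receive.
Demand in terms of Ps becomes Qd = 647.2 − 0.7(Ps − 44) = 678 - 0.7Ps. Setting this equal to supply: 678 - 0.7Ps = -15 + 7Ps, so Ps = 90.
Buyers pay Pb = 90 − 44 = 46; Q' = -15 + 7·90 = 615.
The subsidy expands output by 615 − 587 = 28 past the efficient level; on those units the gap between marginal cost and willingness to pay runs from 0 up to 44.
DWL = ½ × 44 × 28 = 616.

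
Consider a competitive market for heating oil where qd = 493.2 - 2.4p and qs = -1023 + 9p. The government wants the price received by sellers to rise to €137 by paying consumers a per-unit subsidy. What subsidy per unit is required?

Required subsidy s = €19 per unit

At a seller price of 137, quantity supplied is -1023 + 9·137 = 210.
Buyers absorb 210 only when they pay pb with 493.2 − 2.4·pb = 210, i.e. pb = 118.
s = ps − pb = 137 − 118 = 19.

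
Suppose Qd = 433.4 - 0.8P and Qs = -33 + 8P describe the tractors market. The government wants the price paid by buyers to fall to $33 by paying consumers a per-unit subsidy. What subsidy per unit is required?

Required subsidy s = $22 per unit

At a buyer price of 33, quantity demanded is 433.4 − 0.8·33 = 407.
Sellers supply 407 only when they receive Ps with -33 + 8·Ps = 407, i.e. Ps = 55.
s = Ps − Pb = 55 − 33 = 22.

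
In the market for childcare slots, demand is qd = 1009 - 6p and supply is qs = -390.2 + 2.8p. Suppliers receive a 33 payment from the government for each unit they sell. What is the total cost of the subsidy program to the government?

Government cost = 3894

Pre-subsidy: 1009 - 6p = -390.2 + 2.8p gives p* = 159, q* = 55.
With the subsidy, sellers receive ps = pb + 33 for each unit, where pb is the price buyers pay.
Supply in terms of pb becomes qs = -390.2 + 2.8(pb + 33) = -297.8 + 2.8pb. Setting this equal to demand: 1009 - 6pb = -297.8 + 2.8pb, so pb = 148.5.
Sellers receive ps = 148.5 + 33 = 181.5; q' = 1009 − 6·148.5 = 118.
Government outlay = subsidy × quantity = 33 × 118 = 3894.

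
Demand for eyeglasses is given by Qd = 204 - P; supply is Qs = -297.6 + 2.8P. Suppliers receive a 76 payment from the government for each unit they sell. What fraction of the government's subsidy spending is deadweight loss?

Pre-subsidy: 204 - P = -297.6 + 2.8P gives P* = 132, Q* = 72.
With the subsidy, sellers receive Ps = Pb + 76 for each unit, where Pb is the price buyers pay.
Supply in terms of Pb becomes Qs = -297.6 + 2.8(Pb + 76) = -84.8 + 2.8Pb. Setting this equal to demand: 204 - Pb = -84.8 + 2.8Pb, so Pb = 76.
Sellers receive Ps = 76 + 76 = 152; Q' = 204 − 1·76 = 128.
ΔCS = ½(72 + 128)(132 − 76) = 5600; ΔPS = ½(72 + 128)(152 − 132) = 2000.
Government spending = 76 × 128 = 9728.
DWL = ½ × 76 × (128 − 72) = 2128; fraction = 2128 / 9728 = 0.21875.

DWL / government spending = 0.21875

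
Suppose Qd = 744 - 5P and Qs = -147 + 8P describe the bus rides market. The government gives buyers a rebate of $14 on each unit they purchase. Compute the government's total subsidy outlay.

Government cost = 80878/13

Pre-subsidy: 744 - 5P = -147 + 8P gives P* = 891/13, Q* = 5217/13.
With the rebate, buyers effectively pay Pb = Ps − 14, where Ps is the price sellers receive.
Demand in terms of Ps becomes Qd = 744 − 5(Ps − 14) = 814 - 5Ps. Setting this equal to supply: 814 - 5Ps = -147 + 8Ps, so Ps = 961/13.
Buyers pay Pb = 961/13 − 14 = 779/13; Q' = -147 + 8·(961/13) = 5777/13.
Government outlay = subsidy × quantity = 14 × 5777/13 = 80878/13.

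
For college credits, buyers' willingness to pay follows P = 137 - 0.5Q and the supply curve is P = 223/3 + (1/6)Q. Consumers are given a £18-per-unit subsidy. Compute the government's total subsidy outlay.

Pre-subsidy: 137 - 0.5Q = 223/3 + (1/6)Q gives Q* = 94 and P* = 90.
With the rebate, buyers effectively pay Pb = Ps − 18, where Ps is the price sellers receive.
On the curves, Pb = 137 - 0.5Q and Ps = 223/3 + (1/6)Q; the wedge Ps − Pb = 18 gives 223/3 + (1/6)Q − (137 - 0.5Q) = 18, so Q' = 121.
Then Pb = 137 − 0.5·121 = 76.5 and Ps = 223/3 + (1/6)·121 = 94.5.
Government outlay = subsidy × quantity = 18 × 121 = 2178.

Government cost = £2178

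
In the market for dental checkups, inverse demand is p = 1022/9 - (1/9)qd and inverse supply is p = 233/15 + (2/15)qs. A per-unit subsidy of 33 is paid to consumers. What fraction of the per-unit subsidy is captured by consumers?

Consumer share = 5/11

Pre-subsidy: 1022/9 - (1/9)q = 233/15 + (2/15)q gives q* = 401 and p* = 69.
With the rebate, buyers effectively pay pb = ps − 33, where ps is the price sellers receive.
On the curves, pb = 1022/9 - (1/9)q and ps = 233/15 + (2/15)q; the wedge ps − pb = 33 gives 233/15 + (2/15)q − (1022/9 - (1/9)q) = 33, so q' = 536.
Then pb = 1022/9 − (1/9)·536 = 54 and ps = 233/15 + (2/15)·536 = 87.
Buyers' price falls by p* − pb = 69 − 54 = 15; sellers' price rises by ps − p* = 87 − 69 = 18.
So consumers capture 15/33 = 5/11 of each unit of subsidy.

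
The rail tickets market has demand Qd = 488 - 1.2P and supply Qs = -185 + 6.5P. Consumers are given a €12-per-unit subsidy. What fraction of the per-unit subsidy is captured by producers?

Pre-subsidy: 488 - 1.2P = -185 + 6.5P gives P* = 6730/77, Q* = 29500/77.
With the rebate, buyers effectively pay Pb = Ps − 12, where Ps is the price sellers receive.
Demand in terms of Ps becomes Qd = 488 − 1.2(Ps − 12) = 502.4 - 1.2Ps. Setting this equal to supply: 502.4 - 1.2Ps = -185 + 6.5Ps, so Ps = 982/11.
Buyers pay Pb = 982/11 − 12 = 850/11; Q' = -185 + 6.5·(982/11) = 4348/11.
Buyers' price falls by P* − Pb = 6730/77 − 850/11 = 780/77; sellers' price rises by Ps − P* = 982/11 − 6730/77 = 144/77.
So producers capture (144/77)/12 = 12/77 of each unit of subsidy.

Producer share = 12/77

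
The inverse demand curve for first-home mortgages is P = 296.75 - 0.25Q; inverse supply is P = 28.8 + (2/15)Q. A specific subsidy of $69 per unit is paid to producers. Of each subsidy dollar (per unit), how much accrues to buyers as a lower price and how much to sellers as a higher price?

Pre-subsidy: 296.75 - 0.25Q = 28.8 + (2/15)Q gives Q* = 699 and P* = 122.
With the subsidy, sellers receive Ps = Pb + 69 for each unit, where Pb is the price buyers pay.
On the curves, Pb = 296.75 - 0.25Q and Ps = 28.8 + (2/15)Q; the wedge Ps − Pb = 69 gives 28.8 + (2/15)Q − (296.75 - 0.25Q) = 69, so Q' = 879.
Then Pb = 296.75 − 0.25·879 = 77 and Ps = 28.8 + (2/15)·879 = 146.
Buyers' price falls by P* − Pb = 122 − 77 = 45; sellers' price rises by Ps − P* = 146 − 122 = 24.

Buyers gain $45 per unit; sellers gain $24 per unit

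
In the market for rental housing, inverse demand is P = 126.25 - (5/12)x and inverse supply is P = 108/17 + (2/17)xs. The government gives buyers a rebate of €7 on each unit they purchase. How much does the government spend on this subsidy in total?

Government cost = 181209/109

Pre-subsidy: 126.25 - (5/12)x = 108/17 + (2/17)x gives x* = 24459/109 and P* = 3570/109.
With the rebate, buyers effectively pay Pb = Ps − 7, where Ps is the price sellers receive.
On the curves, Pb = 126.25 - (5/12)x and Ps = 108/17 + (2/17)x; the wedge Ps − Pb = 7 gives 108/17 + (2/17)x − (126.25 - (5/12)x) = 7, so x' = 25887/109.
Then Pb = 126.25 − (5/12)·(25887/109) = 2975/109 and Ps = 108/17 + (2/17)·(25887/109) = 3738/109.
Government outlay = subsidy × quantity = 7 × 25887/109 = 181209/109.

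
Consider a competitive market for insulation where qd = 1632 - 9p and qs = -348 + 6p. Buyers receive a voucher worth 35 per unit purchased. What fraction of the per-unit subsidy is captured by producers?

Pre-subsidy: 1632 - 9p = -348 + 6p gives p* = 132, q* = 444.
With the rebate, buyers effectively pay pb = ps − 35, where ps is the price sellers receive.
Demand in terms of ps becomes qd = 1632 − 9(ps − 35) = 1947 - 9ps. Setting this equal to supply: 1947 - 9ps = -348 + 6ps, so ps = 153.
Buyers pay pb = 153 − 35 = 118; q' = -348 + 6·153 = 570.
Buyers' price falls by p* − pb = 132 − 118 = 14; sellers' price rises by ps − p* = 153 − 132 = 21.
So producers capture 21/35 = 0.6 of each unit of subsidy.

Producer share = 0.6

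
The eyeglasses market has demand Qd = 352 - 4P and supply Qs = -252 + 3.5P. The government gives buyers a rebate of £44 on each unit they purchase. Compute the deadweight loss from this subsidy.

Deadweight loss = 27104/15

Pre-subsidy: 352 - 4P = -252 + 3.5P gives P* = 1208/15, Q* = 448/15.
With the rebate, buyers effectively pay Pb = Ps − 44, where Ps is the price sellers receive.
Demand in terms of Ps becomes Qd = 352 − 4(Ps − 44) = 528 - 4Ps. Setting this equal to supply: 528 - 4Ps = -252 + 3.5Ps, so Ps = 104.
Buyers pay Pb = 104 − 44 = 60; Q' = -252 + 3.5·104 = 112.
The subsidy expands output by 112 − 448/15 = 1232/15 past the efficient level; on those units the gap between marginal cost and willingness to pay runs from 0 up to 44.
DWL = ½ × 44 × 1232/15 = 27104/15.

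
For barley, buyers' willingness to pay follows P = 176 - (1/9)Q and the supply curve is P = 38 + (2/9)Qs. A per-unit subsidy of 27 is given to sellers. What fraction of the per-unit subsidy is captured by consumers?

Pre-subsidy: 176 - (1/9)Q = 38 + (2/9)Q gives Q* = 414 and P* = 130.
With the subsidy, sellers receive Ps = Pb + 27 for each unit, where Pb is the price buyers pay.
On the curves, Pb = 176 - (1/9)Q and Ps = 38 + (2/9)Q; the wedge Ps − Pb = 27 gives 38 + (2/9)Q − (176 - (1/9)Q) = 27, so Q' = 495.
Then Pb = 176 − (1/9)·495 = 121 and Ps = 38 + (2/9)·495 = 148.
Buyers' price falls by P* − Pb = 130 − 121 = 9; sellers' price rises by Ps − P* = 148 − 130 = 18.
So consumers capture 9/27 = 1/3 of each unit of subsidy.

Consumer share = 1/3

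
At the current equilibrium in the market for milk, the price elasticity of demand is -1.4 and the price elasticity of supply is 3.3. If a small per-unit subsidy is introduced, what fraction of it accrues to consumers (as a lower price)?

For a small subsidy around the equilibrium, the benefit split depends on the relative slopes, which at a point are proportional to the elasticities.
Buyer share = εs/(εs + |εd|) = 3.3/(3.3 + 1.4) = 33/47; seller share = |εd|/(εs + |εd|) = 14/47.

Consumer share = 33/47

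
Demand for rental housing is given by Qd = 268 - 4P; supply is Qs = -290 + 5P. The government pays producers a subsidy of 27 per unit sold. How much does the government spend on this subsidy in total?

Pre-subsidy: 268 - 4P = -290 + 5P gives P* = 62, Q* = 20.
With the subsidy, sellers receive Ps = Pb + 27 for each unit, where Pb is the price buyers pay.
Supply in terms of Pb becomes Qs = -290 + 5(Pb + 27) = -155 + 5Pb. Setting this equal to demand: 268 - 4Pb = -155 + 5Pb, so Pb = 47.
Sellers receive Ps = 47 + 27 = 74; Q' = 268 − 4·47 = 80.
Government outlay = subsidy × quantity = 27 × 80 = 2160.

Government cost = 2160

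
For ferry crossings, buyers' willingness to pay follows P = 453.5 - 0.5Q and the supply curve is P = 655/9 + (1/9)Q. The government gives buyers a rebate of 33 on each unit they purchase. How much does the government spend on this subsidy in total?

Government cost = 22341

Pre-subsidy: 453.5 - 0.5Q = 655/9 + (1/9)Q gives Q* = 623 and P* = 142.
With the rebate, buyers effectively pay Pb = Ps − 33, where Ps is the price sellers receive.
On the curves, Pb = 453.5 - 0.5Q and Ps = 655/9 + (1/9)Q; the wedge Ps − Pb = 33 gives 655/9 + (1/9)Q − (453.5 - 0.5Q) = 33, so Q' = 677.
Then Pb = 453.5 − 0.5·677 = 115 and Ps = 655/9 + (1/9)·677 = 148.
Government outlay = subsidy × quantity = 33 × 677 = 22341.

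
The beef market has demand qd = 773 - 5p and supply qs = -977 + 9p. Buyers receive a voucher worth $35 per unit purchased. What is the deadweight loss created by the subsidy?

Deadweight loss = $1968.75

Pre-subsidy: 773 - 5p = -977 + 9p gives p* = 125, q* = 148.
With the rebate, buyers effectively pay pb = ps − 35, where ps is the price sellers receive.
Demand in terms of ps becomes qd = 773 − 5(ps − 35) = 948 - 5ps. Setting this equal to supply: 948 - 5ps = -977 + 9ps, so ps = 137.5.
Buyers pay pb = 137.5 − 35 = 102.5; q' = -977 + 9·137.5 = 260.5.
The subsidy expands output by 260.5 − 148 = 112.5 past the efficient level; on those units the gap between marginal cost and willingness to pay runs from 0 up to 35.
DWL = ½ × 35 × 112.5 = 1968.75.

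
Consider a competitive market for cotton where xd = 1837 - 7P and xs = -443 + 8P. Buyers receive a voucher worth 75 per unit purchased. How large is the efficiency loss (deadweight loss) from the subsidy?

Deadweight loss = 10500

Pre-subsidy: 1837 - 7P = -443 + 8P gives P* = 152, x* = 773.
With the rebate, buyers effectively pay Pb = Ps − 75, where Ps is the price sellers receive.
Demand in terms of Ps becomes xd = 1837 − 7(Ps − 75) = 2362 - 7Ps. Setting this equal to supply: 2362 - 7Ps = -443 + 8Ps, so Ps = 187.
Buyers pay Pb = 187 − 75 = 112; x' = -443 + 8·187 = 1053.
The subsidy expands output by 1053 − 773 = 280 past the efficient level; on those units the gap between marginal cost and willingness to pay runs from 0 up to 75.
DWL = ½ × 75 × 280 = 10500.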